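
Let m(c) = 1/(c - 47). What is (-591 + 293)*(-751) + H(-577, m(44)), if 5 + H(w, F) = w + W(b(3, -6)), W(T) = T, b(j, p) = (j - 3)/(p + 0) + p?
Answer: 223210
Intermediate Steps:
b(j, p) = p + (-3 + j)/p (b(j, p) = (-3 + j)/p + p = p + (-3 + j)/p)
m(c) = 1/(-47 + c)
H(w, F) = -11 + w (H(w, F) = -5 + (w + (-3 + 3 + (-6)**2)/(-6)) = -5 + (w - (-3 + 3 + 36)/6) = -5 + (w - 1/6*36) = -5 + (w - 6) = -5 + (-6 + w) = -11 + w)
(-591 + 293)*(-751) + H(-577, m(44)) = (-591 + 293)*(-751) + (-11 - 577) = -298*(-751) - 588 = 223798 - 588 = 223210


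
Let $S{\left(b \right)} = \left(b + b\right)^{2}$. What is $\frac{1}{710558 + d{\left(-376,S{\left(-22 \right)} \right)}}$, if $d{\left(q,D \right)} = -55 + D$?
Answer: $\frac{1}{712439} \approx 1.4036 \cdot 10^{-6}$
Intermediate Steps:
$S{\left(b \right)} = 4 b^{2}$ ($S{\left(b \right)} = \left(2 b\right)^{2} = 4 b^{2}$)
$\frac{1}{710558 + d{\left(-376,S{\left(-22 \right)} \right)}} = \frac{1}{710558 - \left(55 - 4 \left(-22\right)^{2}\right)} = \frac{1}{710558 + \left(-55 + 4 \cdot 484\right)} = \frac{1}{710558 + \left(-55 + 1936\right)} = \frac{1}{710558 + 1881} = \frac{1}{712439}$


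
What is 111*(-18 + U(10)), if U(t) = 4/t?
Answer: -9768/5 ≈ -1953.6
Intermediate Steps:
111*(-18 + U(10)) = 111*(-18 + 4/10) = 111*(-18 + 4*(1/10)) = 111*(-18 + 2/5) = 111*(-88/5) = -9768/5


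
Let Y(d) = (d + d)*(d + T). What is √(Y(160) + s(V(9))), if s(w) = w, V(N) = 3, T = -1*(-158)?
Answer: 3*√11307 ≈ 319.00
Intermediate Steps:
T = 158
Y(d) = 2*d*(158 + d) (Y(d) = (d + d)*(d + 158) = (2*d)*(158 + d) = 2*d*(158 + d))
√(Y(160) + s(V(9))) = √(2*160*(158 + 160) + 3) = √(2*160*318 + 3) = √(101760 + 3) = √101763 = 3*√11307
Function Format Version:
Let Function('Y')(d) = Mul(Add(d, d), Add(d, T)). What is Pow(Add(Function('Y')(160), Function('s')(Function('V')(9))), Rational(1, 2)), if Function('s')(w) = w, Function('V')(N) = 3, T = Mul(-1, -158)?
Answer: Mul(3, Pow(11307, Rational(1, 2))) ≈ 319.00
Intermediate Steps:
T = 158
Function('Y')(d) = Mul(2, d, Add(158, d)) (Function('Y')(d) = Mul(Add(d, d), Add(d, 158)) = Mul(Mul(2, d), Add(158, d)) = Mul(2, d, Add(158, d)))
Pow(Add(Function('Y')(160), Function('s')(Function('V')(9))), Rational(1, 2)) = Pow(Add(Mul(2, 160, Add(158, 160)), 3), Rational(1, 2)) = Pow(Add(Mul(2, 160, 318), 3), Rational(1, 2)) = Pow(Add(101760, 3), Rational(1, 2)) = Pow(101763, Rational(1, 2)) = Mul(3, Pow(11307, Rational(1, 2)))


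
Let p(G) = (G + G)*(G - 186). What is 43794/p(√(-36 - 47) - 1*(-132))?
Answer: -21897*I/(78*√83 + 7211*I) ≈ -3.0074 - 0.29637*I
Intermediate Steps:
p(G) = 2*G*(-186 + G) (p(G) = (2*G)*(-186 + G) = 2*G*(-186 + G))
43794/p(√(-36 - 47) - 1*(-132)) = 43794/((2*(√(-36 - 47) - 1*(-132))*(-186 + (√(-36 - 47) - 1*(-132))))) = 43794/((2*(√(-83) + 132)*(-186 + (√(-83) + 132)))) = 43794/((2*(I*√83 + 132)*(-186 + (I*√83 + 132)))) = 43794/((2*(132 + I*√83)*(-186 + (132 + I*√83)))) = 43794/((2*(132 + I*√83)*(-54 + I*√83))) = 43794/((2*(-54 + I*√83)*(132 + I*√83))) = 43794*(1/(2*(-54 + I*√83)*(132 + I*√83))) = 21897/((-54 + I*√83)*(132 + I*√83))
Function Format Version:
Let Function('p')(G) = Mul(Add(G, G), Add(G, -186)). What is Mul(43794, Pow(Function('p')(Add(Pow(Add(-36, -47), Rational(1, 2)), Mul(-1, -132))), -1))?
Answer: Mul(-21897, I, Pow(Add(Mul(78, Pow(83, Rational(1, 2))), Mul(7211, I)), -1)) ≈ Add(-3.0074, Mul(-0.29637, I))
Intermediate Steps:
Function('p')(G) = Mul(2, G, Add(-186, G)) (Function('p')(G) = Mul(Mul(2, G), Add(-186, G)) = Mul(2, G, Add(-186, G)))
Mul(43794, Pow(Function('p')(Add(Pow(Add(-36, -47), Rational(1, 2)), Mul(-1, -132))), -1)) = Mul(43794, Pow(Mul(2, Add(Pow(Add(-36, -47), Rational(1, 2)), Mul(-1, -132)), Add(-186, Add(Pow(Add(-36, -47), Rational(1, 2)), Mul(-1, -132)))), -1)) = Mul(43794, Pow(Mul(2, Add(Pow(-83, Rational(1, 2)), 132), Add(-186, Add(Pow(-83, Rational(1, 2)), 132))), -1)) = Mul(43794, Pow(Mul(2, Add(Mul(I, Pow(83, Rational(1, 2))), 132), Add(-186, Add(Mul(I, Pow(83, Rational(1, 2))), 132))), -1)) = Mul(43794, Pow(Mul(2, Add(132, Mul(I, Pow(83, Rational(1, 2)))), Add(-186, Add(132, Mul(I, Pow(83, Rational(1, 2)))))), -1)) = Mul(43794, Pow(Mul(2, Add(132, Mul(I, Pow(83, Rational(1, 2)))), Add(-54, Mul(I, Pow(83, Rational(1, 2))))), -1)) = Mul(43794, Pow(Mul(2, Add(-54, Mul(I, Pow(83, Rational(1, 2)))), Add(132, Mul(I, Pow(83, Rational(1, 2))))), -1)) = Mul(43794, Mul(Rational(1, 2), Pow(Add(-54, Mul(I, Pow(83, Rational(1, 2)))), -1), Pow(Add(132, Mul(I, Pow(83, Rational(1, 2)))), -1))) = Mul(21897, Pow(Add(-54, Mul(I, Pow(83, Rational(1, 2)))), -1), Pow(Add(132, Mul(I, Pow(83, Rational(1, 2)))), -1))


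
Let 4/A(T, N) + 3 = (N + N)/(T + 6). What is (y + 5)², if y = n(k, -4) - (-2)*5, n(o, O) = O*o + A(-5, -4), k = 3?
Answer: 841/121 ≈ 6.9504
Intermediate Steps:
A(T, N) = 4/(-3 + 2*N/(6 + T)) (A(T, N) = 4/(-3 + (N + N)/(T + 6)) = 4/(-3 + (2*N)/(6 + T)) = 4/(-3 + 2*N/(6 + T)))
n(o, O) = -4/11 + O*o (n(o, O) = O*o + 4*(6 - 5)/(-18 - 3*(-5) + 2*(-4)) = O*o + 4*1/(-18 + 15 - 8) = O*o + 4*1/(-11) = O*o + 4*(-1/11)*1 = O*o - 4/11 = -4/11 + O*o)
y = -26/11 (y = (-4/11 - 4*3) - (-2)*5 = (-4/11 - 12) - 1*(-10) = -136/11 + 10 = -26/11 ≈ -2.3636)
(y + 5)² = (-26/11 + 5)² = (29/11)² = 841/121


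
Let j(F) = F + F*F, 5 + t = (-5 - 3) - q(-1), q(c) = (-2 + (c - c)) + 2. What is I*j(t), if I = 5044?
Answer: 786864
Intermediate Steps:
q(c) = 0 (q(c) = (-2 + 0) + 2 = -2 + 2 = 0)
t = -13 (t = -5 + ((-5 - 3) - 1*0) = -5 + (-8 + 0) = -5 - 8 = -13)
j(F) = F + F²
I*j(t) = 5044*(-13*(1 - 13)) = 5044*(-13*(-12)) = 5044*156 = 786864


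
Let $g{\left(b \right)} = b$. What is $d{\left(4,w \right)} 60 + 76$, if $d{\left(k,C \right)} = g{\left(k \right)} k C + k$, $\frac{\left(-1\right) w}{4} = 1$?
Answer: $-3524$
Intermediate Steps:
$w = -4$ ($w = \left(-4\right) 1 = -4$)
$d{\left(k,C \right)} = k + C k^{2}$ ($d{\left(k,C \right)} = k k C + k = k^{2} C + k = C k^{2} + k = k + C k^{2}$)
$d{\left(4,w \right)} 60 + 76 = 4 \left(1 - 16\right) 60 + 76 = 4 \left(-15\right) 60 + 76 = \left(-60\right) 60 + 76 = -3600 + 76 = -3524$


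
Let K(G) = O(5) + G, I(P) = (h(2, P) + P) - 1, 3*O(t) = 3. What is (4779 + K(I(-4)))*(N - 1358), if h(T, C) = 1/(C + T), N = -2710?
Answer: -19422666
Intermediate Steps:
O(t) = 1 (O(t) = (1/3)*3 = 1)
I(P) = -1 + P + 1/(2 + P) (I(P) = (1/(P + 2) + P) - 1 = (1/(2 + P) + P) - 1 = (P + 1/(2 + P)) - 1 = -1 + P + 1/(2 + P))
K(G) = 1 + G
(4779 + K(I(-4)))*(N - 1358) = (4779 + (1 + (-1 - 4 + (-4)**2)/(2 - 4)))*(-2710 - 1358) = (4779 + (1 + (-1 - 4 + 16)/(-2)))*(-4068) = (4779 + (1 - 1/2*11))*(-4068) = (4779 + (1 - 11/2))*(-4068) = (4779 - 9/2)*(-4068) = (9549/2)*(-4068) = -19422666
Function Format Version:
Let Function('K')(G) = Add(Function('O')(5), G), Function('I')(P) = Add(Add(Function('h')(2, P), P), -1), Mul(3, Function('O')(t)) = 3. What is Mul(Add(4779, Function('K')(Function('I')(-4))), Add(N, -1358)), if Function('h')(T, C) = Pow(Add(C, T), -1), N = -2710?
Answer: -19422666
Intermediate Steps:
Function('O')(t) = 1 (Function('O')(t) = Mul(Rational(1, 3), 3) = 1)
Function('I')(P) = Add(-1, P, Pow(Add(2, P), -1)) (Function('I')(P) = Add(Add(Pow(Add(P, 2), -1), P), -1) = Add(Add(Pow(Add(2, P), -1), P), -1) = Add(Add(P, Pow(Add(2, P), -1)), -1) = Add(-1, P, Pow(Add(2, P), -1)))
Function('K')(G) = Add(1, G)
Mul(Add(4779, Function('K')(Function('I')(-4))), Add(N, -1358)) = Mul(Add(4779, Add(1, Mul(Pow(Add(2, -4), -1), Add(-1, -4, Pow(-4, 2))))), Add(-2710, -1358)) = Mul(Add(4779, Add(1, Mul(Pow(-2, -1), Add(-1, -4, 16)))), -4068) = Mul(Add(4779, Add(1, Mul(Rational(-1, 2), 11))), -4068) = Mul(Add(4779, Add(1, Rational(-11, 2))), -4068) = Mul(Add(4779, Rational(-9, 2)), -4068) = Mul(Rational(9549, 2), -4068) = -19422666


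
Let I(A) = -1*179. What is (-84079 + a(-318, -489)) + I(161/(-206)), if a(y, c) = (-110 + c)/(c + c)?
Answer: -82403725/978 ≈ -84257.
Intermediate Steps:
I(A) = -179
a(y, c) = (-110 + c)/(2*c) (a(y, c) = (-110 + c)/((2*c)) = (-110 + c)*(1/(2*c)) = (-110 + c)/(2*c))
(-84079 + a(-318, -489)) + I(161/(-206)) = (-84079 + (½)*(-110 - 489)/(-489)) - 179 = (-84079 + (½)*(-1/489)*(-599)) - 179 = (-84079 + 599/978) - 179 = -82228663/978 - 179 = -82403725/978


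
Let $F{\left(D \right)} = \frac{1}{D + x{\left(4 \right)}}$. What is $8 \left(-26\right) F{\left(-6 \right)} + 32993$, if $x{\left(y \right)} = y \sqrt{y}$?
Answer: $32889$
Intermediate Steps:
$x{\left(y \right)} = y^{\frac{3}{2}}$
$F{\left(D \right)} = \frac{1}{8 + D}$ ($F{\left(D \right)} = \frac{1}{D + 4^{\frac{3}{2}}} = \frac{1}{D + 8} = \frac{1}{8 + D}$)
$8 \left(-26\right) F{\left(-6 \right)} + 32993 = \frac{8 \left(-26\right)}{8 - 6} + 32993 = - \frac{208}{2} + 32993 = \left(-208\right) \frac{1}{2} + 32993 = -104 + 32993 = 32889$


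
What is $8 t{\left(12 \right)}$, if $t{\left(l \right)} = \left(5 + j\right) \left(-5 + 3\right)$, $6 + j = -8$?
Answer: $144$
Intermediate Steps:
$j = -14$ ($j = -6 - 8 = -14$)
$t{\left(l \right)} = 18$ ($t{\left(l \right)} = \left(5 - 14\right) \left(-5 + 3\right) = \left(-9\right) \left(-2\right) = 18$)
$8 t{\left(12 \right)} = 8 \cdot 18 = 144$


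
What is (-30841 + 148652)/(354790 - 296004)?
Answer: 117811/58786 ≈ 2.0041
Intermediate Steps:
(-30841 + 148652)/(354790 - 296004) = 117811/58786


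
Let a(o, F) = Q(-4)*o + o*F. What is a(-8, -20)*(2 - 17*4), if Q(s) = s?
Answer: -12672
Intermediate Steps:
a(o, F) = -4*o + F*o (a(o, F) = -4*o + o*F = -4*o + F*o)
a(-8, -20)*(2 - 17*4) = (-8*(-4 - 20))*(2 - 17*4) = (-8*(-24))*(2 - 68) = 192*(-66) = -12672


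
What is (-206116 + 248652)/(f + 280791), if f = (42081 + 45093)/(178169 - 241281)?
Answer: 1342266016/8860597209 ≈ 0.15149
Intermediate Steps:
f = -43587/31556 (f = 87174/(-63112) = 87174*(-1/63112) = -43587/31556 ≈ -1.3813)
(-206116 + 248652)/(f + 280791) = (-206116 + 248652)/(-43587/31556 + 280791) = 42536/(8860597209/31556) = 42536*(31556/8860597209) = 1342266016/8860597209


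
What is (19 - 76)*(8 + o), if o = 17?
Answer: -1425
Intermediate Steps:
(19 - 76)*(8 + o) = (19 - 76)*(8 + 17) = -57*25 = -1425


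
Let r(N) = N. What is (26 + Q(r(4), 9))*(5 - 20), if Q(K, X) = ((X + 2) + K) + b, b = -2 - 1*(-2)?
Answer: -615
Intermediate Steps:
b = 0 (b = -2 + 2 = 0)
Q(K, X) = 2 + K + X (Q(K, X) = ((X + 2) + K) + 0 = ((2 + X) + K) + 0 = (2 + K + X) + 0 = 2 + K + X)
(26 + Q(r(4), 9))*(5 - 20) = (26 + (2 + 4 + 9))*(5 - 20) = (26 + 15)*(-15) = 41*(-15) = -615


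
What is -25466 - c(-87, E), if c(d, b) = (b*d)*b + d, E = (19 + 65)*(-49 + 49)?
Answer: -25379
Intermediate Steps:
E = 0 (E = 84*0 = 0)
c(d, b) = d + d*b² (c(d, b) = d*b² + d = d + d*b²)
-25466 - c(-87, E) = -25466 - (-87)*(1 + 0²) = -25466 - (-87)*(1 + 0) = -25466 - (-87) = -25466 - 1*(-87) = -25466 + 87 = -25379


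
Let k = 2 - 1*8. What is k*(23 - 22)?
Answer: -6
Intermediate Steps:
k = -6 (k = 2 - 8 = -6)
k*(23 - 22) = -6*(23 - 22) = -6*1 = -6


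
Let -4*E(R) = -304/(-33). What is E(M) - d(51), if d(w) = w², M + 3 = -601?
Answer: -85909/33 ≈ -2603.3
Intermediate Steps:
M = -604 (M = -3 - 601 = -604)
E(R) = -76/33 (E(R) = -(-76)/(-33) = -(-76)*(-1)/33 = -¼*304/33 = -76/33)
E(M) - d(51) = -76/33 - 1*51² = -76/33 - 1*2601 = -76/33 - 2601 = -85909/33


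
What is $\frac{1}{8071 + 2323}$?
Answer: $\frac{1}{10394} \approx 9.6209 \cdot 10^{-5}$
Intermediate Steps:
$\frac{1}{8071 + 2323} = \frac{1}{10394}$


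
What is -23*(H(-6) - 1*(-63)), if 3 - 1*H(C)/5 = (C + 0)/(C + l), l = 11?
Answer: -1932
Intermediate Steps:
H(C) = 15 - 5*C/(11 + C) (H(C) = 15 - 5*(C + 0)/(C + 11) = 15 - 5*C/(11 + C))
-23*(H(-6) - 1*(-63)) = -23*(5*(33 + 2*(-6))/(11 - 6) - 1*(-63)) = -23*(5*(33 - 12)/5 + 63) = -23*(5*(⅕)*21 + 63) = -23*(21 + 63) = -23*84 = -1932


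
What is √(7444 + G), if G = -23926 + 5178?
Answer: 6*I*√314 ≈ 106.32*I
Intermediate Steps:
G = -18748
√(7444 + G) = √(7444 - 18748) = √(-11304) = 6*I*√314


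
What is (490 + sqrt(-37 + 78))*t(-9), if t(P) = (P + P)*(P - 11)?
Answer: 176400 + 360*sqrt(41) ≈ 1.7871e+5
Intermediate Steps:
t(P) = 2*P*(-11 + P) (t(P) = (2*P)*(-11 + P) = 2*P*(-11 + P))
(490 + sqrt(-37 + 78))*t(-9) = (490 + sqrt(-37 + 78))*(2*(-9)*(-11 - 9)) = (490 + sqrt(41))*(2*(-9)*(-20)) = (490 + sqrt(41))*360 = 176400 + 360*sqrt(41)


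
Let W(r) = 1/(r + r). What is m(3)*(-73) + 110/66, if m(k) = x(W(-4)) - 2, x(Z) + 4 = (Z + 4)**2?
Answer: -126043/192 ≈ -656.47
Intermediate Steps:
W(r) = 1/(2*r)
x(Z) = -4 + (4 + Z)**2 (x(Z) = -4 + (Z + 4)**2 = -4 + (4 + Z)**2)
m(k) = 577/64 (m(k) = (-4 + (4 + (1/2)/(-4))**2) - 2 = (-4 + (4 + (1/2)*(-1/4))**2) - 2 = (-4 + (4 - 1/8)**2) - 2 = (-4 + (31/8)**2) - 2 = (-4 + 961/64) - 2 = 705/64 - 2 = 577/64)
m(3)*(-73) + 110/66 = (577/64)*(-73) + 110/66 = -42121/64 + 110*(1/66) = -42121/64 + 5/3 = -126043/192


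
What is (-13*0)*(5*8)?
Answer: 0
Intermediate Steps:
(-13*0)*(5*8) = 0*40 = 0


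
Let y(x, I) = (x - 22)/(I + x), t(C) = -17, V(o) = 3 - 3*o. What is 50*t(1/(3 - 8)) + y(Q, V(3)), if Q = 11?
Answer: -4261/5 ≈ -852.20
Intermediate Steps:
y(x, I) = (-22 + x)/(I + x)
50*t(1/(3 - 8)) + y(Q, V(3)) = 50*(-17) + (-22 + 11)/((3 - 3*3) + 11) = -850 - 11/((3 - 9) + 11) = -850 - 11/(-6 + 11) = -850 - 11/5 = -4261/5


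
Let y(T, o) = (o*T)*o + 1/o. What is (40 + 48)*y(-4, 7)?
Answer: -120648/7 ≈ -17235.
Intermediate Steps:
y(T, o) = 1/o + T*o**2 (y(T, o) = (T*o)*o + 1/o = T*o**2 + 1/o = 1/o + T*o**2)
(40 + 48)*y(-4, 7) = (40 + 48)*((1 - 4*7**3)/7) = 88*((1 - 4*343)/7) = 88*((1 - 1372)/7) = 88*((1/7)*(-1371)) = 88*(-1371/7) = -120648/7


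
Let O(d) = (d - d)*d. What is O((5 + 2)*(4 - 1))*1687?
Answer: 0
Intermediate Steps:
O(d) = 0 (O(d) = 0*d = 0)
O((5 + 2)*(4 - 1))*1687 = 0*1687 = 0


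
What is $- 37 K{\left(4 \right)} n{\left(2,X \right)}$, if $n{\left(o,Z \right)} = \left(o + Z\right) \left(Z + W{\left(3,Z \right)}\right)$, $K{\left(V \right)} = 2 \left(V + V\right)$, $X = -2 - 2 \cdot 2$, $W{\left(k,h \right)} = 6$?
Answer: $0$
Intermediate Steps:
$X = -6$ ($X = -2 - 4 = -6$)
$K{\left(V \right)} = 4 V$ ($K{\left(V \right)} = 2 \cdot 2 V = 4 V$)
$n{\left(o,Z \right)} = \left(6 + Z\right) \left(Z + o\right)$ ($n{\left(o,Z \right)} = \left(o + Z\right) \left(Z + 6\right) = \left(Z + o\right) \left(6 + Z\right) = \left(6 + Z\right) \left(Z + o\right)$)
$- 37 K{\left(4 \right)} n{\left(2,X \right)} = - 37 \cdot 4 \cdot 4 \left(\left(-6\right)^{2} + 6 \left(-6\right) + 6 \cdot 2 - 12\right) = \left(-37\right) 16 \left(36 - 36 + 12 - 12\right) = \left(-592\right) 0 = 0$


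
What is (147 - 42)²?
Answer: 11025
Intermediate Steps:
(147 - 42)² = 105² = 11025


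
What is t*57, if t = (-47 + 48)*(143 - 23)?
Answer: 6840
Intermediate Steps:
t = 120 (t = 1*120 = 120)
t*57 = 120*57 = 6840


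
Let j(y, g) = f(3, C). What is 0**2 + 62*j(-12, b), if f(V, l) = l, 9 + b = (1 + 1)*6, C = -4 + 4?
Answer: 0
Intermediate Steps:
C = 0
b = 3 (b = -9 + (1 + 1)*6 = -9 + 2*6 = -9 + 12 = 3)
j(y, g) = 0
0**2 + 62*j(-12, b) = 0**2 + 62*0 = 0 + 0 = 0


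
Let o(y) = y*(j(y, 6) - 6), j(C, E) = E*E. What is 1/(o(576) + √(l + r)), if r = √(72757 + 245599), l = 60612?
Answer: 1/(17280 + √(60612 + 2*√79589)) ≈ 5.7054e-5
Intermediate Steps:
r = 2*√79589 (r = √318356 = 2*√79589 ≈ 564.23)
j(C, E) = E²
o(y) = 30*y (o(y) = y*(6² - 6) = y*(36 - 6) = y*30 = 30*y)
1/(o(576) + √(l + r)) = 1/(30*576 + √(60612 + 2*√79589)) = 1/(17280 + √(60612 + 2*√79589))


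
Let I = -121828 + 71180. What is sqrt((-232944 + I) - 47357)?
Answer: I*sqrt(330949) ≈ 575.28*I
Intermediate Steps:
I = -50648
sqrt((-232944 + I) - 47357) = sqrt((-232944 - 50648) - 47357) = sqrt(-283592 - 47357) = sqrt(-330949) = I*sqrt(330949)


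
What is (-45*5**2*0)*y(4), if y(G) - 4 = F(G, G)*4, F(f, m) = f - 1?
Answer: 0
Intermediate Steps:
F(f, m) = -1 + f
y(G) = 4*G (y(G) = 4 + (-1 + G)*4 = 4 + (-4 + 4*G) = 4*G)
(-45*5**2*0)*y(4) = (-45*5**2*0)*(4*4) = -1125*0*16 = -45*0*16 = 0*16 = 0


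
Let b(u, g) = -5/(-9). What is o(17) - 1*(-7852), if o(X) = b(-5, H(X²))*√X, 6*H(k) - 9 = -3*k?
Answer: 7852 + 5*√17/9 ≈ 7854.3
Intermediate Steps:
H(k) = 3/2 - k/2 (H(k) = 3/2 + (-3*k)/6 = 3/2 - k/2)
b(u, g) = 5/9 (b(u, g) = -5*(-⅑) = 5/9)
o(X) = 5*√X/9
o(17) - 1*(-7852) = 5*√17/9 - 1*(-7852) = 5*√17/9 + 7852 = 7852 + 5*√17/9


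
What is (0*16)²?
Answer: 0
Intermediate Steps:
(0*16)² = 0² = 0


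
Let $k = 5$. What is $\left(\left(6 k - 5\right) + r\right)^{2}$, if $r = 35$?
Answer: $3600$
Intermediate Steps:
$\left(\left(6 k - 5\right) + r\right)^{2} = \left(\left(6 \cdot 5 - 5\right) + 35\right)^{2} = \left(\left(30 - 5\right) + 35\right)^{2} = \left(25 + 35\right)^{2} = 60^{2} = 3600$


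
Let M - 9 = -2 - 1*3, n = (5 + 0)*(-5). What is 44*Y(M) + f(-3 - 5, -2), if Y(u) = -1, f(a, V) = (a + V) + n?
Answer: -79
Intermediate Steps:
n = -25 (n = 5*(-5) = -25)
M = 4 (M = 9 + (-2 - 1*3) = 9 + (-2 - 3) = 9 - 5 = 4)
f(a, V) = -25 + V + a (f(a, V) = (a + V) - 25 = (V + a) - 25 = -25 + V + a)
44*Y(M) + f(-3 - 5, -2) = 44*(-1) + (-25 - 2 + (-3 - 5)) = -44 + (-25 - 2 - 8) = -44 - 35 = -79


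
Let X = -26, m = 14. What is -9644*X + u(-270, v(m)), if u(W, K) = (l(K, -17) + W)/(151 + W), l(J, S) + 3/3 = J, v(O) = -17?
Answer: 29838824/119 ≈ 2.5075e+5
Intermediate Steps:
l(J, S) = -1 + J
u(W, K) = (-1 + K + W)/(151 + W) (u(W, K) = ((-1 + K) + W)/(151 + W) = (-1 + K + W)/(151 + W))
-9644*X + u(-270, v(m)) = -9644*(-26) + (-1 - 17 - 270)/(151 - 270) = 250744 - 288/(-119) = 250744 - 1/119*(-288) = 250744 + 288/119 = 29838824/119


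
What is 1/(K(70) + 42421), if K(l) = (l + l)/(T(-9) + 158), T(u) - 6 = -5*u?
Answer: 209/8866129 ≈ 2.3573e-5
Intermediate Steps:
T(u) = 6 - 5*u
K(l) = 2*l/209 (K(l) = (l + l)/((6 - 5*(-9)) + 158) = (2*l)/((6 + 45) + 158) = (2*l)/(51 + 158) = (2*l)/209 = (2*l)*(1/209) = 2*l/209)
1/(K(70) + 42421) = 1/((2/209)*70 + 42421) = 1/(140/209 + 42421) = 1/(8866129/209) = 209/8866129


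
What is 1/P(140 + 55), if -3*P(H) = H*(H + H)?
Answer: -1/25350 ≈ -3.9448e-5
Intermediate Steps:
P(H) = -2*H**2/3 (P(H) = -H*(H + H)/3 = -H*2*H/3 = -2*H**2/3)
1/P(140 + 55) = 1/(-2*(140 + 55)**2/3) = 1/(-2/3*195**2) = 1/(-2/3*38025) = 1/(-25350) = -1/25350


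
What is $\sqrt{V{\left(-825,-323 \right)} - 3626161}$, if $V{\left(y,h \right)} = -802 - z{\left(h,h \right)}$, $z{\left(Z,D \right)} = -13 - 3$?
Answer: $i \sqrt{3626947} \approx 1904.5 i$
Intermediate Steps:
$z{\left(Z,D \right)} = -16$
$V{\left(y,h \right)} = -786$ ($V{\left(y,h \right)} = -802 - -16 = -802 + 16 = -786$)
$\sqrt{V{\left(-825,-323 \right)} - 3626161} = \sqrt{-786 - 3626161} = \sqrt{-3626947} = i \sqrt{3626947}$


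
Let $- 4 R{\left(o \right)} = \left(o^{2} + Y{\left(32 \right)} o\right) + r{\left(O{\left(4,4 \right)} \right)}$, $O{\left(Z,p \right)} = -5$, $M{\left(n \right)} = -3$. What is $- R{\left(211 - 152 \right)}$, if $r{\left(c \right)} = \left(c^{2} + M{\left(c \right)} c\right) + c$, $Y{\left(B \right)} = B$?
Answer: $1351$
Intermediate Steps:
$r{\left(c \right)} = c^{2} - 2 c$ ($r{\left(c \right)} = \left(c^{2} - 3 c\right) + c = c^{2} - 2 c$)
$R{\left(o \right)} = - \frac{35}{4} - 8 o - \frac{o^{2}}{4}$ ($R{\left(o \right)} = - \frac{\left(o^{2} + 32 o\right) - 5 \left(-2 - 5\right)}{4} = - \frac{\left(o^{2} + 32 o\right) - -35}{4} = - \frac{\left(o^{2} + 32 o\right) + 35}{4} = - \frac{35 + o^{2} + 32 o}{4} = - \frac{35}{4} - 8 o - \frac{o^{2}}{4}$)
$- R{\left(211 - 152 \right)} = - (- \frac{35}{4} - 8 \left(211 - 152\right) - \frac{\left(211 - 152\right)^{2}}{4}) = - (- \frac{35}{4} - 472 - \frac{59^{2}}{4}) = - (- \frac{35}{4} - 472 - \frac{3481}{4}) = \left(-1\right) \left(-1351\right) = 1351$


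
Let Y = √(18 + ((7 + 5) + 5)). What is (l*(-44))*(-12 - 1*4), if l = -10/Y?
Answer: -1408*√35/7 ≈ -1190.0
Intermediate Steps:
Y = √35 (Y = √(18 + (12 + 5)) = √(18 + 17) = √35 ≈ 5.9161)
l = -2*√35/7 (l = -10*√35/35 = -2*√35/7 ≈ -1.6903)
(l*(-44))*(-12 - 1*4) = (-2*√35/7*(-44))*(-12 - 1*4) = (88*√35/7)*(-12 - 4) = (88*√35/7)*(-16) = -1408*√35/7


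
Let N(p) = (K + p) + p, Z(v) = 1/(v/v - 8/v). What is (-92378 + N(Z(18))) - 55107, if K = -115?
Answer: -737982/5 ≈ -1.4760e+5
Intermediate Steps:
Z(v) = 1/(1 - 8/v)
N(p) = -115 + 2*p (N(p) = (-115 + p) + p = -115 + 2*p)
(-92378 + N(Z(18))) - 55107 = (-92378 + (-115 + 2*(18/(-8 + 18)))) - 55107 = (-92378 + (-115 + 2*(18/10))) - 55107 = (-92378 + (-115 + 2*(18*(1/10)))) - 55107 = (-92378 + (-115 + 2*(9/5))) - 55107 = (-92378 + (-115 + 18/5)) - 55107 = (-92378 - 557/5) - 55107 = -462447/5 - 55107 = -737982/5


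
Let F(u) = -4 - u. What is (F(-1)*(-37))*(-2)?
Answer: -222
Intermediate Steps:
(F(-1)*(-37))*(-2) = ((-4 - 1*(-1))*(-37))*(-2) = ((-4 + 1)*(-37))*(-2) = -3*(-37)*(-2) = 111*(-2) = -222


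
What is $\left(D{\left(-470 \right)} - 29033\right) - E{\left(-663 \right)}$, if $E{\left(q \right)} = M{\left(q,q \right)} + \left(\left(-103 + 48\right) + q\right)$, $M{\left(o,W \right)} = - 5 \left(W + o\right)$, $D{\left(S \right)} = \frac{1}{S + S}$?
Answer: $- \frac{32848301}{940} \approx -34945.0$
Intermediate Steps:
$D{\left(S \right)} = \frac{1}{2 S}$
$M{\left(o,W \right)} = - 5 W - 5 o$
$E{\left(q \right)} = -55 - 9 q$ ($E{\left(q \right)} = \left(- 5 q - 5 q\right) + \left(\left(-103 + 48\right) + q\right) = - 10 q + \left(-55 + q\right) = -55 - 9 q$)
$\left(D{\left(-470 \right)} - 29033\right) - E{\left(-663 \right)} = \left(\frac{1}{2 \left(-470\right)} - 29033\right) - \left(-55 - -5967\right) = \left(\frac{1}{2} \left(- \frac{1}{470}\right) - 29033\right) - \left(-55 + 5967\right) = \left(- \frac{1}{940} - 29033\right) - 5912 = - \frac{27291021}{940} - 5912 = - \frac{32848301}{940}$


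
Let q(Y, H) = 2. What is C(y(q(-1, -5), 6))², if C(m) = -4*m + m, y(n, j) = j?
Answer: 324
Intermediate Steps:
C(m) = -3*m
C(y(q(-1, -5), 6))² = (-3*6)² = (-18)² = 324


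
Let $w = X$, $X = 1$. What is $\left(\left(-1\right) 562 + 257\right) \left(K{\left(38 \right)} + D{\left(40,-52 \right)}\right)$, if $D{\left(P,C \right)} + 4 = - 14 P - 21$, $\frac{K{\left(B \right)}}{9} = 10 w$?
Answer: $150975$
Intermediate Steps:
$w = 1$
$K{\left(B \right)} = 90$ ($K{\left(B \right)} = 9 \cdot 10 \cdot 1 = 9 \cdot 10 = 90$)
$D{\left(P,C \right)} = -25 - 14 P$ ($D{\left(P,C \right)} = -4 - \left(21 + 14 P\right) = -25 - 14 P$)
$\left(\left(-1\right) 562 + 257\right) \left(K{\left(38 \right)} + D{\left(40,-52 \right)}\right) = \left(\left(-1\right) 562 + 257\right) \left(90 - 585\right) = \left(-562 + 257\right) \left(90 - 585\right) = - 305 \left(90 - 585\right) = \left(-305\right) \left(-495\right) = 150975$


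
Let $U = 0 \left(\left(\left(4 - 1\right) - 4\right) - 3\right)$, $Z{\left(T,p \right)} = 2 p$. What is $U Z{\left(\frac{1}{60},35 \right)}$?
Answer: $0$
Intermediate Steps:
$U = 0$ ($U = 0 \left(\left(3 - 4\right) - 3\right) = 0 \left(-1 - 3\right) = 0 \left(-4\right) = 0$)
$U Z{\left(\frac{1}{60},35 \right)} = 0 \cdot 2 \cdot 35 = 0 \cdot 70 = 0$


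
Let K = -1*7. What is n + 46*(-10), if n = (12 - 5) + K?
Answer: -460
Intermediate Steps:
K = -7
n = 0 (n = (12 - 5) - 7 = 7 - 7 = 0)
n + 46*(-10) = 0 + 46*(-10) = 0 - 460 = -460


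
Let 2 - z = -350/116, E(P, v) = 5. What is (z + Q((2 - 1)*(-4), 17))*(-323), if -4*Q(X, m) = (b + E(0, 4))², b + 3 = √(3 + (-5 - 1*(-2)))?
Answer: -75259/58 ≈ -1297.6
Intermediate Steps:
z = 291/58 (z = 2 - (-350)/116 = 2 - 1*(-175/58) = 2 + 175/58 = 291/58 ≈ 5.0172)
b = -3 (b = -3 + √(3 + (-5 - 1*(-2))) = -3 + √(3 + (-5 + 2)) = -3 + √(3 - 3) = -3 + √0 = -3 + 0 = -3)
Q(X, m) = -1 (Q(X, m) = -(-3 + 5)²/4 = -¼*2² = -¼*4 = -1)
(z + Q((2 - 1)*(-4), 17))*(-323) = (291/58 - 1)*(-323) = (233/58)*(-323) = -75259/58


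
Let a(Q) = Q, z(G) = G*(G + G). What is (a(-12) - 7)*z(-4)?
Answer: -608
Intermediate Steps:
z(G) = 2*G² (z(G) = G*(2*G) = 2*G²)
(a(-12) - 7)*z(-4) = (-12 - 7)*(2*(-4)²) = -38*16 = -19*32 = -608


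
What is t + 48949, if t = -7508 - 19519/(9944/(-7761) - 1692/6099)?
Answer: 1327146253643/24593356 ≈ 53964.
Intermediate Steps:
t = 123326070799/24593356 (t = -7508 - 19519/(9944*(-1/7761) - 1692*1/6099) = -7508 - 19519/(-9944/7761 - 564/2033) = -7508 - 19519/(-24593356/15778113) = -7508 - 19519*(-15778113/24593356) = -7508 + 307972987647/24593356 = 123326070799/24593356 ≈ 5014.6)
t + 48949 = 123326070799/24593356 + 48949 = 1327146253643/24593356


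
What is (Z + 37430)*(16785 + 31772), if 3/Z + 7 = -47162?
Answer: 28576371794173/15723 ≈ 1.8175e+9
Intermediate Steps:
Z = -1/15723 (Z = 3/(-7 - 47162) = 3/(-47169) = 3*(-1/47169) = -1/15723 ≈ -6.3601e-5)
(Z + 37430)*(16785 + 31772) = (-1/15723 + 37430)*(16785 + 31772) = (588511889/15723)*48557 = 28576371794173/15723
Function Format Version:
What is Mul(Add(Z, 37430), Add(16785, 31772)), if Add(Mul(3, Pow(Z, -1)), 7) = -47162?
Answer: Rational(28576371794173, 15723) ≈ 1.8175e+9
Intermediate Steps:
Z = Rational(-1, 15723) (Z = Mul(3, Pow(Add(-7, -47162), -1)) = Mul(3, Pow(-47169, -1)) = Mul(3, Rational(-1, 47169)) = Rational(-1, 15723) ≈ -6.3601e-5)
Mul(Add(Z, 37430), Add(16785, 31772)) = Mul(Add(Rational(-1, 15723), 37430), Add(16785, 31772)) = Mul(Rational(588511889, 15723), 48557) = Rational(28576371794173, 15723)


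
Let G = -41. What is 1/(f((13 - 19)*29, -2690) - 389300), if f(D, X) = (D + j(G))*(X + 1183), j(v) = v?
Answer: -1/65295 ≈ -1.5315e-5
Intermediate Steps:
f(D, X) = (-41 + D)*(1183 + X) (f(D, X) = (D - 41)*(X + 1183) = (-41 + D)*(1183 + X))
1/(f((13 - 19)*29, -2690) - 389300) = 1/((-48503 - 41*(-2690) + 1183*((13 - 19)*29) + ((13 - 19)*29)*(-2690)) - 389300) = 1/((-48503 + 110290 + 1183*(-6*29) - 6*29*(-2690)) - 389300) = 1/((-48503 + 110290 + 1183*(-174) - 174*(-2690)) - 389300) = 1/((-48503 + 110290 - 205842 + 468060) - 389300) = 1/(324005 - 389300) = 1/(-65295) = -1/65295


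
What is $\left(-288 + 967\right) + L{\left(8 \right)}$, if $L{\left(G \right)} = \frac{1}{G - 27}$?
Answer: $\frac{12900}{19} \approx 678.95$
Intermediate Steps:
$L{\left(G \right)} = \frac{1}{-27 + G}$
$\left(-288 + 967\right) + L{\left(8 \right)} = \left(-288 + 967\right) + \frac{1}{-27 + 8} = 679 + \frac{1}{-19} = 679 - \frac{1}{19} = \frac{12900}{19}$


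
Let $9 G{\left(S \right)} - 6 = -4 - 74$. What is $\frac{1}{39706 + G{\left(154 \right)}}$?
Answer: $\frac{1}{39698} \approx 2.519 \cdot 10^{-5}$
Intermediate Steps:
$G{\left(S \right)} = -8$ ($G{\left(S \right)} = \frac{2}{3} + \frac{-4 - 74}{9} = \frac{2}{3} + \frac{1}{9} \left(-78\right) = \frac{2}{3} - \frac{26}{3} = -8$)
$\frac{1}{39706 + G{\left(154 \right)}} = \frac{1}{39706 - 8} = \frac{1}{39698}$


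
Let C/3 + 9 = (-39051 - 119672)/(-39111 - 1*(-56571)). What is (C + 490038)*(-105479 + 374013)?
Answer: 382889915112299/2910 ≈ 1.3158e+11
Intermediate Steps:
C = -315863/5820 (C = -27 + 3*((-39051 - 119672)/(-39111 - 1*(-56571))) = -27 + 3*(-158723/(-39111 + 56571)) = -27 + 3*(-158723/17460) = -27 - 158723/5820 = -315863/5820 ≈ -54.272)
(C + 490038)*(-105479 + 374013) = (-315863/5820 + 490038)*(-105479 + 374013) = (2851705297/5820)*268534 = 382889915112299/2910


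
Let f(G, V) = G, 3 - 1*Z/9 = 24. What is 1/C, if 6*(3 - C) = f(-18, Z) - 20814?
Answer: 1/3475 ≈ 0.00028777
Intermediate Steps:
Z = -189 (Z = 27 - 9*24 = 27 - 216 = -189)
C = 3475 (C = 3 - (-18 - 20814)/6 = 3 - ⅙*(-20832) = 3 + 3472 = 3475)
1/C = 1/3475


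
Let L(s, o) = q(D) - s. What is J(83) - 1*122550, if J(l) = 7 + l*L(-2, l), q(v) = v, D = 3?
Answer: -122128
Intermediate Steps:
L(s, o) = 3 - s
J(l) = 7 + 5*l (J(l) = 7 + l*(3 - 1*(-2)) = 7 + l*(3 + 2) = 7 + l*5 = 7 + 5*l)
J(83) - 1*122550 = (7 + 5*83) - 1*122550 = (7 + 415) - 122550 = 422 - 122550 = -122128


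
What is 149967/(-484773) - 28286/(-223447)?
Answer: -6599129057/36107024177 ≈ -0.18277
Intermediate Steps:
149967/(-484773) - 28286/(-223447) = 149967*(-1/484773) - 28286*(-1/223447) = -49989/161591 + 28286/223447 = -6599129057/36107024177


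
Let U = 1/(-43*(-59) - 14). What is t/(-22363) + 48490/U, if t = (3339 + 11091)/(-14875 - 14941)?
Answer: 40786729488020295/333387604 ≈ 1.2234e+8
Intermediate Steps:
U = 1/2523 (U = 1/(2537 - 14) = 1/2523 ≈ 0.00039635)
t = -7215/14908 (t = 14430/(-29816) = 14430*(-1/29816) = -7215/14908 ≈ -0.48397)
t/(-22363) + 48490/U = -7215/14908/(-22363) + 48490/(1/2523) = -7215/14908*(-1/22363) + 48490*2523 = 7215/333387604 + 122340270 = 40786729488020295/333387604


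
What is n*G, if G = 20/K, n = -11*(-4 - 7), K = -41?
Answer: -2420/41 ≈ -59.024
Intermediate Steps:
n = 121 (n = -11*(-11) = 121)
G = -20/41 (G = 20/(-41) = 20*(-1/41) = -20/41 ≈ -0.48780)
n*G = 121*(-20/41) = -2420/41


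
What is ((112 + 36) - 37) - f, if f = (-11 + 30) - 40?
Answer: 132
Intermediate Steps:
f = -21 (f = 19 - 40 = -21)
((112 + 36) - 37) - f = ((112 + 36) - 37) - 1*(-21) = (148 - 37) + 21 = 111 + 21 = 132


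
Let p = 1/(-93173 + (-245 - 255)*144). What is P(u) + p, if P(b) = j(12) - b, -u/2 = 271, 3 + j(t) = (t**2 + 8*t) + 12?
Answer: 130651842/165173 ≈ 791.00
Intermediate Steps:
j(t) = 9 + t**2 + 8*t (j(t) = -3 + ((t**2 + 8*t) + 12) = -3 + (12 + t**2 + 8*t) = 9 + t**2 + 8*t)
u = -542 (u = -2*271 = -542)
p = -1/165173 (p = 1/(-93173 - 500*144) = 1/(-93173 - 72000) = 1/(-165173) = -1/165173 ≈ -6.0543e-6)
P(b) = 249 - b (P(b) = (9 + 12**2 + 8*12) - b = (9 + 144 + 96) - b = 249 - b)
P(u) + p = (249 - 1*(-542)) - 1/165173 = (249 + 542) - 1/165173 = 791 - 1/165173 = 130651842/165173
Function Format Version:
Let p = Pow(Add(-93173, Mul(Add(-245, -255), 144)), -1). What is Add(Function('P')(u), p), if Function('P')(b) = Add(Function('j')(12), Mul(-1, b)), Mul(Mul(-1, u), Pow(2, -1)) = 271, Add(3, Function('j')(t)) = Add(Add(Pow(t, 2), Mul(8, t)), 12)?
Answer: Rational(130651842, 165173) ≈ 791.00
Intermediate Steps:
Function('j')(t) = Add(9, Pow(t, 2), Mul(8, t)) (Function('j')(t) = Add(-3, Add(Add(Pow(t, 2), Mul(8, t)), 12)) = Add(-3, Add(12, Pow(t, 2), Mul(8, t))) = Add(9, Pow(t, 2), Mul(8, t)))
u = -542 (u = Mul(-2, 271) = -542)
p = Rational(-1, 165173) (p = Pow(Add(-93173, Mul(-500, 144)), -1) = Pow(Add(-93173, -72000), -1) = Pow(-165173, -1) = Rational(-1, 165173) ≈ -6.0543e-6)
Function('P')(b) = Add(249, Mul(-1, b)) (Function('P')(b) = Add(Add(9, Pow(12, 2), Mul(8, 12)), Mul(-1, b)) = Add(Add(9, 144, 96), Mul(-1, b)) = Add(249, Mul(-1, b)))
Add(Function('P')(u), p) = Add(Add(249, Mul(-1, -542)), Rational(-1, 165173)) = Add(Add(249, 542), Rational(-1, 165173)) = Add(791, Rational(-1, 165173)) = Rational(130651842, 165173)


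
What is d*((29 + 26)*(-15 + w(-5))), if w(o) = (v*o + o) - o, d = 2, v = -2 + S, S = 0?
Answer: -550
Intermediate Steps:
v = -2 (v = -2 + 0 = -2)
w(o) = -2*o (w(o) = (-2*o + o) - o = -o - o = -2*o)
d*((29 + 26)*(-15 + w(-5))) = 2*((29 + 26)*(-15 - 2*(-5))) = 2*(55*(-15 + 10)) = 2*(55*(-5)) = 2*(-275) = -550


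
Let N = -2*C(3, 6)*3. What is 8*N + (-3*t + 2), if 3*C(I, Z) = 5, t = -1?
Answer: -75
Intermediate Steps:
C(I, Z) = 5/3 (C(I, Z) = (⅓)*5 = 5/3)
N = -10 (N = -2*5/3*3 = -10/3*3 = -10)
8*N + (-3*t + 2) = 8*(-10) + (-3*(-1) + 2) = -80 + (3 + 2) = -80 + 5 = -75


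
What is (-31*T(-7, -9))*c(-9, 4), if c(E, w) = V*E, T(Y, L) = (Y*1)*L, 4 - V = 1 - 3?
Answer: 105462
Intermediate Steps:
V = 6 (V = 4 - (1 - 3) = 4 - 1*(-2) = 4 + 2 = 6)
T(Y, L) = L*Y (T(Y, L) = Y*L = L*Y)
c(E, w) = 6*E
(-31*T(-7, -9))*c(-9, 4) = (-(-279)*(-7))*(6*(-9)) = -31*63*(-54) = -1953*(-54) = 105462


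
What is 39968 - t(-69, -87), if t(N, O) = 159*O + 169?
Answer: 53632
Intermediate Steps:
t(N, O) = 169 + 159*O
39968 - t(-69, -87) = 39968 - (169 + 159*(-87)) = 39968 - (169 - 13833) = 39968 - 1*(-13664) = 39968 + 13664 = 53632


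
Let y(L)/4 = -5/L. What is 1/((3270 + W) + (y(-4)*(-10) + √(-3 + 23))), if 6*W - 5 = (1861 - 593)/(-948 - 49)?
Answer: 12805306486/41240964121841 - 7952072*√5/41240964121841 ≈ 0.00031007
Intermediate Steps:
y(L) = -20/L (y(L) = 4*(-5/L) = -20/L)
W = 1239/1994 (W = ⅚ + ((1861 - 593)/(-948 - 49))/6 = ⅚ + (1268/(-997))/6 = ⅚ + (1268*(-1/997))/6 = ⅚ + (⅙)*(-1268/997) = ⅚ - 634/2991 = 1239/1994 ≈ 0.62136)
1/((3270 + W) + (y(-4)*(-10) + √(-3 + 23))) = 1/((3270 + 1239/1994) + (-20/(-4)*(-10) + √(-3 + 23))) = 1/(6521619/1994 + (-20*(-¼)*(-10) + √20)) = 1/(6521619/1994 + (5*(-10) + 2*√5)) = 1/(6521619/1994 + (-50 + 2*√5)) = 1/(6421919/1994 + 2*√5)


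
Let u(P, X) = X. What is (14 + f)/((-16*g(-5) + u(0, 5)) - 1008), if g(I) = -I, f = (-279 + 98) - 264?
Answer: 431/1083 ≈ 0.39797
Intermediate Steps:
f = -445 (f = -181 - 264 = -445)
(14 + f)/((-16*g(-5) + u(0, 5)) - 1008) = (14 - 445)/((-(-16)*(-5) + 5) - 1008) = -431/((-16*5 + 5) - 1008) = -431/((-80 + 5) - 1008) = -431/(-75 - 1008) = -431/(-1083) = -1/1083*(-431) = 431/1083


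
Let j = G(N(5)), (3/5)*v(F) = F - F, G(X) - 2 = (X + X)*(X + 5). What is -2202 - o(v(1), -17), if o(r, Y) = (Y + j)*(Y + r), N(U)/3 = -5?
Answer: 2643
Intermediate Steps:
N(U) = -15 (N(U) = 3*(-5) = -15)
G(X) = 2 + 2*X*(5 + X) (G(X) = 2 + (X + X)*(X + 5) = 2 + (2*X)*(5 + X) = 2 + 2*X*(5 + X))
v(F) = 0 (v(F) = 5*(F - F)/3 = (5/3)*0 = 0)
j = 302 (j = 2 + 2*(-15)² + 10*(-15) = 2 + 2*225 - 150 = 2 + 450 - 150 = 302)
o(r, Y) = (302 + Y)*(Y + r) (o(r, Y) = (Y + 302)*(Y + r) = (302 + Y)*(Y + r))
-2202 - o(v(1), -17) = -2202 - ((-17)² + 302*(-17) + 302*0 - 17*0) = -2202 - (289 - 5134 + 0 + 0) = -2202 - 1*(-4845) = -2202 + 4845 = 2643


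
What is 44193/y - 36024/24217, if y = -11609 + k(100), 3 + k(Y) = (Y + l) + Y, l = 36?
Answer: -493343635/91830864 ≈ -5.3723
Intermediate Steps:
k(Y) = 33 + 2*Y (k(Y) = -3 + ((Y + 36) + Y) = -3 + ((36 + Y) + Y) = -3 + (36 + 2*Y) = 33 + 2*Y)
y = -11376 (y = -11609 + (33 + 2*100) = -11609 + (33 + 200) = -11609 + 233 = -11376)
44193/y - 36024/24217 = 44193/(-11376) - 36024/24217 = 44193*(-1/11376) - 36024*1/24217 = -14731/3792 - 36024/24217 = -493343635/91830864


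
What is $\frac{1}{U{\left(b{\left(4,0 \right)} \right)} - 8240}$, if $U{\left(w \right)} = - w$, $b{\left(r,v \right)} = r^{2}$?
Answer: $- \frac{1}{8256} \approx -0.00012112$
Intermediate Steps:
$\frac{1}{U{\left(b{\left(4,0 \right)} \right)} - 8240} = \frac{1}{- 4^{2} - 8240} = \frac{1}{\left(-1\right) 16 - 8240} = \frac{1}{-16 - 8240} = \frac{1}{-8256} = - \frac{1}{8256}$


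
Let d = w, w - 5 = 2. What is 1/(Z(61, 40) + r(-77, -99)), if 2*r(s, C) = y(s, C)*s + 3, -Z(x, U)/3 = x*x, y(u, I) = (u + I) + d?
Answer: -1/4655 ≈ -0.00021482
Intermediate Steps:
w = 7 (w = 5 + 2 = 7)
d = 7
y(u, I) = 7 + I + u (y(u, I) = (u + I) + 7 = (I + u) + 7 = 7 + I + u)
Z(x, U) = -3*x² (Z(x, U) = -3*x*x = -3*x²)
r(s, C) = 3/2 + s*(7 + C + s)/2 (r(s, C) = ((7 + C + s)*s + 3)/2 = (s*(7 + C + s) + 3)/2 = (3 + s*(7 + C + s))/2 = 3/2 + s*(7 + C + s)/2)
1/(Z(61, 40) + r(-77, -99)) = 1/(-3*61² + (3/2 + (½)*(-77)*(7 - 99 - 77))) = 1/(-3*3721 + (3/2 + (½)*(-77)*(-169))) = 1/(-11163 + (3/2 + 13013/2)) = 1/(-11163 + 6508) = 1/(-4655) = -1/4655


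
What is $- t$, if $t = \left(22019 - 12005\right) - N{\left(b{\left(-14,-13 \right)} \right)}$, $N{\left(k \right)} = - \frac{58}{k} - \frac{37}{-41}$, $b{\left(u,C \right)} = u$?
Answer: $- \frac{2872570}{287} \approx -10009.0$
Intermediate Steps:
$N{\left(k \right)} = \frac{37}{41} - \frac{58}{k}$ ($N{\left(k \right)} = - \frac{58}{k} - - \frac{37}{41} = - \frac{58}{k} + \frac{37}{41} = \frac{37}{41} - \frac{58}{k}$)
$t = \frac{2872570}{287}$ ($t = \left(22019 - 12005\right) - \left(\frac{37}{41} - \frac{58}{-14}\right) = \left(22019 - 12005\right) - \left(\frac{37}{41} - - \frac{29}{7}\right) = 10014 - \left(\frac{37}{41} + \frac{29}{7}\right) = 10014 - \frac{1448}{287} = \frac{2872570}{287} \approx 10009.0$)
$- t = \left(-1\right) \frac{2872570}{287} = - \frac{2872570}{287}$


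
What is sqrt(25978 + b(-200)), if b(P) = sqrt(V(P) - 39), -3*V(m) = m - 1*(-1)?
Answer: sqrt(233802 + 3*sqrt(246))/3 ≈ 161.19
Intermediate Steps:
V(m) = -1/3 - m/3 (V(m) = -(m - 1*(-1))/3 = -(m + 1)/3 = -(1 + m)/3 = -1/3 - m/3)
b(P) = sqrt(-118/3 - P/3) (b(P) = sqrt((-1/3 - P/3) - 39) = sqrt(-118/3 - P/3))
sqrt(25978 + b(-200)) = sqrt(25978 + sqrt(-354 - 3*(-200))/3) = sqrt(25978 + sqrt(-354 + 600)/3) = sqrt(25978 + sqrt(246)/3)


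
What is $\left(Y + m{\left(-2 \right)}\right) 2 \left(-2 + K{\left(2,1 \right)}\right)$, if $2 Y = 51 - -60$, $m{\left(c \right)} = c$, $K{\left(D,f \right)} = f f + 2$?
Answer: $107$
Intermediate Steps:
$K{\left(D,f \right)} = 2 + f^{2}$ ($K{\left(D,f \right)} = f^{2} + 2 = 2 + f^{2}$)
$Y = \frac{111}{2}$ ($Y = \frac{51 - -60}{2} = \frac{51 + 60}{2} = \frac{1}{2} \cdot 111 = \frac{111}{2} \approx 55.5$)
$\left(Y + m{\left(-2 \right)}\right) 2 \left(-2 + K{\left(2,1 \right)}\right) = \left(\frac{111}{2} - 2\right) 2 \left(-2 + \left(2 + 1^{2}\right)\right) = \frac{107 \cdot 2 \left(-2 + \left(2 + 1\right)\right)}{2} = \frac{107 \cdot 2 \left(-2 + 3\right)}{2} = \frac{107 \cdot 2 \cdot 1}{2} = \frac{107}{2} \cdot 2 = 107$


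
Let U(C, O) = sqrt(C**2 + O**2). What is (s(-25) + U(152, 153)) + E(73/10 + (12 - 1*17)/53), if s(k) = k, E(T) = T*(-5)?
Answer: -6469/106 + sqrt(46513) ≈ 154.64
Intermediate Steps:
E(T) = -5*T
(s(-25) + U(152, 153)) + E(73/10 + (12 - 1*17)/53) = (-25 + sqrt(152**2 + 153**2)) - 5*(73/10 + (12 - 1*17)/53) = (-25 + sqrt(23104 + 23409)) - 5*(73*(1/10) + (12 - 17)*(1/53)) = (-25 + sqrt(46513)) - 5*(73/10 - 5*1/53) = (-25 + sqrt(46513)) - 5*(73/10 - 5/53) = (-25 + sqrt(46513)) - 5*3819/530 = (-25 + sqrt(46513)) - 3819/106 = -6469/106 + sqrt(46513)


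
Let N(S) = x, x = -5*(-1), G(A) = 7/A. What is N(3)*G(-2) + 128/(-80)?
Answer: -191/10 ≈ -19.100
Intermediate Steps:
x = 5
N(S) = 5
N(3)*G(-2) + 128/(-80) = 5*(7/(-2)) + 128/(-80) = 5*(7*(-½)) + 128*(-1/80) = 5*(-7/2) - 8/5 = -35/2 - 8/5 = -191/10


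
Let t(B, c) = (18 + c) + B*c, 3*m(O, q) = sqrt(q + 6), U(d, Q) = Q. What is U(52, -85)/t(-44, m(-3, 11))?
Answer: 13770/28517 + 10965*sqrt(17)/28517 ≈ 2.0682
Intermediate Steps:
m(O, q) = sqrt(6 + q)/3 (m(O, q) = sqrt(q + 6)/3 = sqrt(6 + q)/3)
t(B, c) = 18 + c + B*c
U(52, -85)/t(-44, m(-3, 11)) = -85/(18 + sqrt(6 + 11)/3 - 44*sqrt(6 + 11)/3) = -85/(18 + sqrt(17)/3 - 44*sqrt(17)/3) = -85/(18 - 43*sqrt(17)/3)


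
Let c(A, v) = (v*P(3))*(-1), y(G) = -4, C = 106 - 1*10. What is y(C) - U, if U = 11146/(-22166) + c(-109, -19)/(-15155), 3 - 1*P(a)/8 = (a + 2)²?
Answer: -624454197/167962865 ≈ -3.7178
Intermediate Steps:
C = 96 (C = 106 - 10 = 96)
P(a) = 24 - 8*(2 + a)² (P(a) = 24 - 8*(a + 2)² = 24 - 8*(2 + a)²)
c(A, v) = 176*v (c(A, v) = (v*(24 - 8*(2 + 3)²))*(-1) = (v*(24 - 8*5²))*(-1) = (v*(24 - 8*25))*(-1) = (v*(24 - 200))*(-1) = (v*(-176))*(-1) = -176*v*(-1) = 176*v)
U = -47397263/167962865 (U = 11146/(-22166) + (176*(-19))/(-15155) = 11146*(-1/22166) - 3344*(-1/15155) = -5573/11083 + 3344/15155 = -47397263/167962865 ≈ -0.28219)
y(C) - U = -4 - 1*(-47397263/167962865) = -4 + 47397263/167962865 = -624454197/167962865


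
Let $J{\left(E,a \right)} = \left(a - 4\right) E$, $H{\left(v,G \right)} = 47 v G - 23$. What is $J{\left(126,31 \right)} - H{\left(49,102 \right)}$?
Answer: $-231481$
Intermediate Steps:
$H{\left(v,G \right)} = -23 + 47 G v$ ($H{\left(v,G \right)} = 47 G v - 23 = -23 + 47 G v$)
$J{\left(E,a \right)} = E \left(-4 + a\right)$ ($J{\left(E,a \right)} = \left(-4 + a\right) E = E \left(-4 + a\right)$)
$J{\left(126,31 \right)} - H{\left(49,102 \right)} = 126 \left(-4 + 31\right) - \left(-23 + 47 \cdot 102 \cdot 49\right) = 126 \cdot 27 - \left(-23 + 234906\right) = 3402 - 234883 = -231481$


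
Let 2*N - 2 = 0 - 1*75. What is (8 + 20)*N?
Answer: -1022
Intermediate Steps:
N = -73/2 (N = 1 + (0 - 1*75)/2 = 1 + (0 - 75)/2 = 1 + (1/2)*(-75) = 1 - 75/2 = -73/2 ≈ -36.500)
(8 + 20)*N = (8 + 20)*(-73/2) = 28*(-73/2) = -1022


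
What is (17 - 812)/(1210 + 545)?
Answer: -53/117 ≈ -0.45299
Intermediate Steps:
(17 - 812)/(1210 + 545) = -795/1755 = -795*1/1755 = -53/117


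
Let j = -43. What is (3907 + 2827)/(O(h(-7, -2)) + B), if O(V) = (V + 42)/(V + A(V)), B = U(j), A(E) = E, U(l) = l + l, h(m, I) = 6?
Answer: -3367/41 ≈ -82.122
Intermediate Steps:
U(l) = 2*l
B = -86 (B = 2*(-43) = -86)
O(V) = (42 + V)/(2*V) (O(V) = (V + 42)/(V + V) = (42 + V)/((2*V)) = (42 + V)*(1/(2*V)) = (42 + V)/(2*V))
(3907 + 2827)/(O(h(-7, -2)) + B) = (3907 + 2827)/((1/2)*(42 + 6)/6 - 86) = 6734/((1/2)*(1/6)*48 - 86) = 6734/(4 - 86) = 6734/(-82) = 6734*(-1/82) = -3367/41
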